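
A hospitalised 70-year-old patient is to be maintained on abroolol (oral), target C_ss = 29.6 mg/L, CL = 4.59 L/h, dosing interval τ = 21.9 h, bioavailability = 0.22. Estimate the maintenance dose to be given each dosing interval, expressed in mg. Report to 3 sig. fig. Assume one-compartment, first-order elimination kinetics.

At steady state, F × (Dose/τ) = Css × CL.
Dose = Css × CL × τ / F = 29.6 × 4.590 × 21.9 / 0.22 = 13520 mg

13500 mg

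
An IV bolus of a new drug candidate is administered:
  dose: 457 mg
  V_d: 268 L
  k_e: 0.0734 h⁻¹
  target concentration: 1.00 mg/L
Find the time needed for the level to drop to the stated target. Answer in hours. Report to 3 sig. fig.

7.27 h

C₀ = Dose / Vd = 457.0 / 268 = 1.705 mg/L
t = ln(C₀ / C) / k = ln(1.705 / 1.00) / 0.07340
  = ln(1.705) / 0.07340 = 0.5336 / 0.07340 = 7.270 h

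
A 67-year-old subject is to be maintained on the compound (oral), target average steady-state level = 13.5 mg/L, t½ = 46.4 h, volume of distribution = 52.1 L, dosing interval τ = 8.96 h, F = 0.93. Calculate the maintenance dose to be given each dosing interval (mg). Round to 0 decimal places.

k = ln2 / t½ = 0.693147 / 46.4 = 0.01494 h⁻¹
CL = k × Vd = 0.01494 × 52.1 = 0.7784 L/h
At steady state, F × (Dose/τ) = Css × CL.
Dose = Css × CL × τ / F = 13.5 × 0.7784 × 8.96 / 0.93 = 101.2 mg

101 mg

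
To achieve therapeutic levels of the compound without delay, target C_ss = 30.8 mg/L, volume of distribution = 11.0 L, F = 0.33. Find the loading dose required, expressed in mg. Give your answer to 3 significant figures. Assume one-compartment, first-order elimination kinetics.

LD = Css × Vd / F = 30.8 × 11.0 / 0.33 = 1027 mg

1030 mg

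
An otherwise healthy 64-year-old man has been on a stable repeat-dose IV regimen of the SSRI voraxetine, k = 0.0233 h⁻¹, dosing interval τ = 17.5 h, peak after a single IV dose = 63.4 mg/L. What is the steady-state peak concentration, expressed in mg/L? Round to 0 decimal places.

e^(−kτ) = e^(−0.02330 × 17.5) = 0.6651
Accumulation ratio R = 1 / (1 − e^(−kτ)) = 1 / (1 − 0.6651) = 2.986
Steady-state peak = C₀ × R = 63.4 × 2.986 = 189.3 mg/L

189 mg/L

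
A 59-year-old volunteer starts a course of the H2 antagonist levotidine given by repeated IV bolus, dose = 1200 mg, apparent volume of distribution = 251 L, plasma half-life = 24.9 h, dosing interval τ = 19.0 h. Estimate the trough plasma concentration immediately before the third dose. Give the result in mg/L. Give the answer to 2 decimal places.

4.48 mg/L

C₀ per dose = Dose / Vd = 1200 / 251 = 4.781 mg/L
k = ln2 / t½ = 0.693147 / 24.9 = 0.02784 h⁻¹
Fraction remaining after one interval: r = e^(−kτ) = e^(−0.02784 × 19.0) = 0.5892
Before dose 3, 2 doses have been given (aged 1τ, 2τ).
C_trough = C₀ × (r + r²) = 4.781 × (0.5892 + 0.3472) = 4.477 mg/L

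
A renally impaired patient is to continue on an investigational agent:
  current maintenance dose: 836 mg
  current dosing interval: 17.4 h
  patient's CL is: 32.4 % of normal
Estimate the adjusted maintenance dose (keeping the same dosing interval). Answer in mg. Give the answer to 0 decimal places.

271 mg

To keep the same average steady-state level, dosing rate must scale with clearance.
CL ratio = 32.4 / 100 = 0.3240
New dose (same interval) = 836 × 0.3240 = 270.9 mg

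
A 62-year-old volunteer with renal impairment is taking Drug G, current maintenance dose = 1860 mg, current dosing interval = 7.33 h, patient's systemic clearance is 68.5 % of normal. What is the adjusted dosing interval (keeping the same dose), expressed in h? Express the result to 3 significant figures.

To keep the same average steady-state level, dosing rate must scale with clearance.
CL ratio = 68.5 / 100 = 0.6850
New interval (same dose) = 7.33 / 0.6850 = 10.70 h

10.7 h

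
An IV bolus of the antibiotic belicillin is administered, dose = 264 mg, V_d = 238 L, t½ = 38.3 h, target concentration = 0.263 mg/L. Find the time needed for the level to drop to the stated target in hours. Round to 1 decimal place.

79.5 h

C₀ = Dose / Vd = 264.0 / 238 = 1.109 mg/L
k = ln2 / t½ = 0.693147 / 38.3 = 0.01810 h⁻¹
t = ln(C₀ / C) / k = ln(1.109 / 0.263) / 0.01810
  = ln(4.217) / 0.01810 = 1.439 / 0.01810 = 79.50 h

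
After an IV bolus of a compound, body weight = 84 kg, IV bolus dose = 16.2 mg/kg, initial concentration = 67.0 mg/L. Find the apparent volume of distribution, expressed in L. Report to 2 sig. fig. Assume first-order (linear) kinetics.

20 L

Dose = 16.2 × 84 = 1361 mg
Vd = Dose / C₀ = 1361 / 67.0 = 20.31 L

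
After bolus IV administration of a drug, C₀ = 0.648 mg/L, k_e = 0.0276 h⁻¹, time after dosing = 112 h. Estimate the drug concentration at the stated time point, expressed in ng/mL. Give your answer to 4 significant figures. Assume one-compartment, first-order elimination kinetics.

C = C₀ · e^(−k·t) = 0.6480 × e^(−0.02760 × 112)
  = 0.6480 × 0.04545 = 0.02945 mg/L
Convert: 0.02945 mg/L × 1000 = 29.45 ng/mL

29.45 ng/mL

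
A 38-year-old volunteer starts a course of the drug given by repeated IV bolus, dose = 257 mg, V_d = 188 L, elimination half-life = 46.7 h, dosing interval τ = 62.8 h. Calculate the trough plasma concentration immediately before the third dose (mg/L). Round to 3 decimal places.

0.750 mg/L

C₀ per dose = Dose / Vd = 257 / 188 = 1.367 mg/L
k = ln2 / t½ = 0.693147 / 46.7 = 0.01484 h⁻¹
Fraction remaining after one interval: r = e^(−kτ) = e^(−0.01484 × 62.8) = 0.3938
Before dose 3, 2 doses have been given (aged 1τ, 2τ).
C_trough = C₀ × (r + r²) = 1.367 × (0.3938 + 0.1551) = 0.7503 mg/L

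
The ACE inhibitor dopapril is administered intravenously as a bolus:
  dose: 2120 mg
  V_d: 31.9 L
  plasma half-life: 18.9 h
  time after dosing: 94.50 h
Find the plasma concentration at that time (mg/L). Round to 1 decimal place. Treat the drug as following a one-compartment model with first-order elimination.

C₀ = Dose / Vd = 2120 / 31.9 = 66.46 mg/L
k = ln2 / t½ = 0.693147 / 18.9 = 0.03667 h⁻¹
t / t½ = 94.50 / 18.9 = 5 half-lives
C = C₀ × (1/2)^5 = 66.46 × 0.03125 = 2.077 mg/L

2.1 mg/L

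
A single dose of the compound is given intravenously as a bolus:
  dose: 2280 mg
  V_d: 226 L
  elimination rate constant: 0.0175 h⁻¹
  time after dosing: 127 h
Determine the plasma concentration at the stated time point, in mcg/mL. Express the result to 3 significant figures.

1.09 mcg/mL

C₀ = Dose / Vd = 2280 / 226 = 10.09 mg/L
C = C₀ · e^(−k·t) = 10.09 × e^(−0.01750 × 127)
  = 10.09 × 0.1083 = 1.093 mg/L
(1.093 mg/L = 1.093 mcg/mL)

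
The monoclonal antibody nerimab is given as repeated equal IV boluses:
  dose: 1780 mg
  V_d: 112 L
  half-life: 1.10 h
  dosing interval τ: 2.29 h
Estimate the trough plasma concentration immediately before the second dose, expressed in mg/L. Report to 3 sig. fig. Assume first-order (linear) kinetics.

C₀ per dose = Dose / Vd = 1780 / 112 = 15.89 mg/L
k = ln2 / t½ = 0.693147 / 1.10 = 0.6301 h⁻¹
Fraction remaining after one interval: r = e^(−kτ) = e^(−0.6301 × 2.29) = 0.2362
Before dose 2, 1 dose has been given (aged 1τ).
C_trough = C₀ × r = 15.89 × 0.2362 = 3.753 mg/L

3.75 mg/L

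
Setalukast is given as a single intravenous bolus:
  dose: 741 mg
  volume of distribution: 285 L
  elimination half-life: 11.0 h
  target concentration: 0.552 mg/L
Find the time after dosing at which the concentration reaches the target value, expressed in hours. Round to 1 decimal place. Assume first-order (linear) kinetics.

C₀ = Dose / Vd = 741.0 / 285 = 2.600 mg/L
k = ln2 / t½ = 0.693147 / 11.0 = 0.06301 h⁻¹
t = ln(C₀ / C) / k = ln(2.600 / 0.552) / 0.06301
  = ln(4.710) / 0.06301 = 1.550 / 0.06301 = 24.60 h

24.6 h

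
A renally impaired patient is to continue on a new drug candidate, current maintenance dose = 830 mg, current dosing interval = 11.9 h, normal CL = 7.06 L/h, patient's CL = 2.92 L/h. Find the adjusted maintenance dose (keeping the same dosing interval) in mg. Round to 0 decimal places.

To keep the same average steady-state level, dosing rate must scale with clearance.
CL ratio = 2.92 / 7.06 = 0.4136
New dose (same interval) = 830 × 0.4136 = 343.3 mg

343 mg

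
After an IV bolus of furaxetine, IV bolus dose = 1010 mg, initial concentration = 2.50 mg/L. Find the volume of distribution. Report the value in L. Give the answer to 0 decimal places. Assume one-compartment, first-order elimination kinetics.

Vd = Dose / C₀ = 1010 / 2.50 = 404.0 L

404 L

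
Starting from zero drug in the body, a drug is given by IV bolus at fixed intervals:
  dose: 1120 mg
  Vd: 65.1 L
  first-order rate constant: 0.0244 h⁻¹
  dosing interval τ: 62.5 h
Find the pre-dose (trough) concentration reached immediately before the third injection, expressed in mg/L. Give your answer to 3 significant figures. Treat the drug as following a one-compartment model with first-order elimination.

C₀ per dose = Dose / Vd = 1120 / 65.1 = 17.20 mg/L
Fraction remaining after one interval: r = e^(−kτ) = e^(−0.02440 × 62.5) = 0.2176
Before dose 3, 2 doses have been given (aged 1τ, 2τ).
C_trough = C₀ × (r + r²) = 17.20 × (0.2176 + 0.04735) = 4.557 mg/L

4.56 mg/L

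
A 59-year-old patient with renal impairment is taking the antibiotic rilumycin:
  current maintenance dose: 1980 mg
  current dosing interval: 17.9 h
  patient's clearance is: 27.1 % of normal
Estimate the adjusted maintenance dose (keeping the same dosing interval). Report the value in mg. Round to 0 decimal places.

To keep the same average steady-state level, dosing rate must scale with clearance.
CL ratio = 27.1 / 100 = 0.2710
New dose (same interval) = 1980 × 0.2710 = 536.6 mg

537 mg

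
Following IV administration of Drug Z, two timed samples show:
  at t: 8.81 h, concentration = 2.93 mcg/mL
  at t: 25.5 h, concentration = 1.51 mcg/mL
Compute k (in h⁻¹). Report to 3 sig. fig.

k = ln(C₁/C₂) / (t₂ − t₁) = ln(2.93/1.51) / (25.5 − 8.81)
  = 0.6629 / 16.69 = 0.03972 h⁻¹

0.0397 h⁻¹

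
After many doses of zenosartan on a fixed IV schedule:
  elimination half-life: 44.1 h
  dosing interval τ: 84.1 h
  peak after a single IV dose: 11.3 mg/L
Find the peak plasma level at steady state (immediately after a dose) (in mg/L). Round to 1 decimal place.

15.4 mg/L

k = ln2 / t½ = 0.693147 / 44.1 = 0.01572 h⁻¹
e^(−kτ) = e^(−0.01572 × 84.1) = 0.2666
Accumulation ratio R = 1 / (1 − e^(−kτ)) = 1 / (1 − 0.2666) = 1.364
Steady-state peak = C₀ × R = 11.3 × 1.364 = 15.41 mg/L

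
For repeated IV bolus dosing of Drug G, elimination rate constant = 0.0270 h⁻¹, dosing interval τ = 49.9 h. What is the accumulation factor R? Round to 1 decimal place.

1.4

e^(−kτ) = e^(−0.02700 × 49.9) = 0.2599
Accumulation ratio R = 1 / (1 − e^(−kτ)) = 1 / (1 − 0.2599) = 1.351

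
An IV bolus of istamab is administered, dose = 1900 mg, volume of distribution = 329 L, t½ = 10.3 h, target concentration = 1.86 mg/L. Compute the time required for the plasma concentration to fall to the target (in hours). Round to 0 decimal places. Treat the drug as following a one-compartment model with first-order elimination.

C₀ = Dose / Vd = 1900 / 329 = 5.775 mg/L
k = ln2 / t½ = 0.693147 / 10.3 = 0.06730 h⁻¹
t = ln(C₀ / C) / k = ln(5.775 / 1.86) / 0.06730
  = ln(3.105) / 0.06730 = 1.133 / 0.06730 = 16.84 h

17 h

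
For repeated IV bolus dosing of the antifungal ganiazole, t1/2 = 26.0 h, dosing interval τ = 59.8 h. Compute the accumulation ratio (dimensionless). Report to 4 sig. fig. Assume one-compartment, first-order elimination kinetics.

k = ln2 / t½ = 0.693147 / 26.0 = 0.02666 h⁻¹
e^(−kτ) = e^(−0.02666 × 59.8) = 0.2031
Accumulation ratio R = 1 / (1 − e^(−kτ)) = 1 / (1 − 0.2031) = 1.255

1.255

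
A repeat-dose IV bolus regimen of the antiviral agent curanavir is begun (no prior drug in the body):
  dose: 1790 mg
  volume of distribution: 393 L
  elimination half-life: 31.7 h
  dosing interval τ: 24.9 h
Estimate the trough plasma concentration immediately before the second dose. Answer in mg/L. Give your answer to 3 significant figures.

2.64 mg/L

C₀ per dose = Dose / Vd = 1790 / 393 = 4.555 mg/L
k = ln2 / t½ = 0.693147 / 31.7 = 0.02187 h⁻¹
Fraction remaining after one interval: r = e^(−kτ) = e^(−0.02187 × 24.9) = 0.5801
Before dose 2, 1 dose has been given (aged 1τ).
C_trough = C₀ × r = 4.555 × 0.5801 = 2.642 mg/L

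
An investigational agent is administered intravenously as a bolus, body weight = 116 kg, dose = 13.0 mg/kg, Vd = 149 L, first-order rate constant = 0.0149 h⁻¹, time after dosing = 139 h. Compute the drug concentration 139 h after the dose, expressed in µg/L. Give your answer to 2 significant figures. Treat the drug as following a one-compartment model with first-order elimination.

1300 µg/L

Total dose = 13.0 × 116 = 1508 mg
C₀ = Dose / Vd = 1508 / 149 = 10.12 mg/L
C = C₀ · e^(−k·t) = 10.12 × e^(−0.01490 × 139)
  = 10.12 × 0.1260 = 1.275 mg/L
Convert: 1.275 mg/L × 1000 = 1275 µg/L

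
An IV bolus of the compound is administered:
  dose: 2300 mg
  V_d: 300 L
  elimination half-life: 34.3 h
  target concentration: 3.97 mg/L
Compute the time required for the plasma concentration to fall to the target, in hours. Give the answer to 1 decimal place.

C₀ = Dose / Vd = 2300 / 300 = 7.667 mg/L
k = ln2 / t½ = 0.693147 / 34.3 = 0.02021 h⁻¹
t = ln(C₀ / C) / k = ln(7.667 / 3.97) / 0.02021
  = ln(1.931) / 0.02021 = 0.6580 / 0.02021 = 32.56 h

32.6 h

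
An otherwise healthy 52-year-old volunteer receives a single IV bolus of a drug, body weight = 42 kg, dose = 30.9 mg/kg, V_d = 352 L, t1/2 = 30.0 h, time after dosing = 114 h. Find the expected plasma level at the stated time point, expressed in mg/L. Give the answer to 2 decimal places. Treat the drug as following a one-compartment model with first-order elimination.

Total dose = 30.9 × 42 = 1298 mg
C₀ = Dose / Vd = 1298 / 352 = 3.688 mg/L
k = ln2 / t½ = 0.693147 / 30.0 = 0.02310 h⁻¹
C = C₀ · e^(−k·t) = 3.688 × e^(−0.02310 × 114)
  = 3.688 × 0.07183 = 0.2649 mg/L

0.26 mg/L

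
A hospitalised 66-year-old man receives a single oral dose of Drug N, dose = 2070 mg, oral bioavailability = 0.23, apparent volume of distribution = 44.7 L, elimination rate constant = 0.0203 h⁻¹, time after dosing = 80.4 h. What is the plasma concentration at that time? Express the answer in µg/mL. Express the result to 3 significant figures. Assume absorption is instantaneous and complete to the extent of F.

2.08 µg/mL

Amount reaching circulation = F × Dose = 0.23 × 2070 = 476.1 mg
C₀ = F·Dose / Vd = 476.1 / 44.7 = 10.65 mg/L
C = C₀ · e^(−k·t) = 10.65 × e^(−0.02030 × 80.4)
  = 10.65 × 0.1955 = 2.082 mg/L
(2.082 mg/L = 2.082 µg/mL)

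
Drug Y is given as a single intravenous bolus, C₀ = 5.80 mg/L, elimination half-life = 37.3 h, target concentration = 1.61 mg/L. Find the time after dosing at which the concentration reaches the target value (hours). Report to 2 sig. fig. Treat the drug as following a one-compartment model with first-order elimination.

k = ln2 / t½ = 0.693147 / 37.3 = 0.01858 h⁻¹
t = ln(C₀ / C) / k = ln(5.800 / 1.61) / 0.01858
  = ln(3.602) / 0.01858 = 1.281 / 0.01858 = 68.95 h

69 h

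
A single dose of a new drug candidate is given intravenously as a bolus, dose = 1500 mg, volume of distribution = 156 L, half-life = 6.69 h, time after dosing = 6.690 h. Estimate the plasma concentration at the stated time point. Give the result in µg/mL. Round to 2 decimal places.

C₀ = Dose / Vd = 1500 / 156 = 9.615 mg/L
k = ln2 / t½ = 0.693147 / 6.69 = 0.1036 h⁻¹
t / t½ = 6.690 / 6.69 = 1 half-lives
C = C₀ × (1/2)^1 = 9.615 × 0.5000 = 4.808 mg/L
(4.808 mg/L = 4.808 µg/mL)

4.81 µg/mL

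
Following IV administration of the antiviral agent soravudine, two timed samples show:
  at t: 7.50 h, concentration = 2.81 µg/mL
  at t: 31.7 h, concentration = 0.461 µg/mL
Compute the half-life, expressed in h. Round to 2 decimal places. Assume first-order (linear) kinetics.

9.28 h

k = ln(C₁/C₂) / (t₂ − t₁) = ln(2.81/0.461) / (31.7 − 7.50)
  = 1.808 / 24.20 = 0.07471 h⁻¹
t½ = ln2 / k = 0.693147 / 0.07471 = 9.278 h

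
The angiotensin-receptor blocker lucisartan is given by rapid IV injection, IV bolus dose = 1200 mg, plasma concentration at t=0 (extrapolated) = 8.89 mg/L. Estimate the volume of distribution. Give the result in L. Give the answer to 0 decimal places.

Vd = Dose / C₀ = 1200 / 8.89 = 135.0 L

135 L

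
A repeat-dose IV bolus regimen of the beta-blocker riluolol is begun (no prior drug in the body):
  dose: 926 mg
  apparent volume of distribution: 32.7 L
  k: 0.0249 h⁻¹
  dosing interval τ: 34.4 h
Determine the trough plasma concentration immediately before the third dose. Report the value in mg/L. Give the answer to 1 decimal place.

17.1 mg/L

C₀ per dose = Dose / Vd = 926 / 32.7 = 28.32 mg/L
Fraction remaining after one interval: r = e^(−kτ) = e^(−0.02490 × 34.4) = 0.4246
Before dose 3, 2 doses have been given (aged 1τ, 2τ).
C_trough = C₀ × (r + r²) = 28.32 × (0.4246 + 0.1803) = 17.13 mg/L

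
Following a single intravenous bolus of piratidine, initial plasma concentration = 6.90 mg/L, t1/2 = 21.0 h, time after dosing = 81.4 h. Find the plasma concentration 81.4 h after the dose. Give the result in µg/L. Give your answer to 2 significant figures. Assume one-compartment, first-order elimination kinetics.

k = ln2 / t½ = 0.693147 / 21.0 = 0.03301 h⁻¹
C = C₀ · e^(−k·t) = 6.900 × e^(−0.03301 × 81.4)
  = 6.900 × 0.06808 = 0.4698 mg/L
Convert: 0.4698 mg/L × 1000 = 469.8 µg/L

470 µg/L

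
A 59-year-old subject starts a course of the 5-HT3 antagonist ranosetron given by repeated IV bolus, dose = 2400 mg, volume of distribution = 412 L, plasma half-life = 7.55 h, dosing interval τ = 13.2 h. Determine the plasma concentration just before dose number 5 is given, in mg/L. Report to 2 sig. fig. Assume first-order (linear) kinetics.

C₀ per dose = Dose / Vd = 2400 / 412 = 5.825 mg/L
k = ln2 / t½ = 0.693147 / 7.55 = 0.09181 h⁻¹
Fraction remaining after one interval: r = e^(−kτ) = e^(−0.09181 × 13.2) = 0.2976
Before dose 5, 4 doses have been given (aged 1τ, 2τ, 3τ, 4τ).
C_trough = C₀ × (r + r² + … + r^4) = C₀ × r(1−r^4)/(1−r)
        = 5.825 × 0.2976 × (1 − 0.007844) / (1 − 0.2976) = 2.449 mg/L

2.4 mg/L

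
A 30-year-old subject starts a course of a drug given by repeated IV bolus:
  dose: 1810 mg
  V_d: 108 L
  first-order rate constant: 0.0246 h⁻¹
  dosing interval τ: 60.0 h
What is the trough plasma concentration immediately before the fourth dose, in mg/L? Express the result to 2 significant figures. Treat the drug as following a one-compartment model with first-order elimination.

C₀ per dose = Dose / Vd = 1810 / 108 = 16.76 mg/L
Fraction remaining after one interval: r = e^(−kτ) = e^(−0.02460 × 60.0) = 0.2286
Before dose 4, 3 doses have been given (aged 1τ, 2τ, 3τ).
C_trough = C₀ × (r + r² + … + r^3) = C₀ × r(1−r^3)/(1−r)
        = 16.76 × 0.2286 × (1 − 0.01195) / (1 − 0.2286) = 4.907 mg/L

4.9 mg/L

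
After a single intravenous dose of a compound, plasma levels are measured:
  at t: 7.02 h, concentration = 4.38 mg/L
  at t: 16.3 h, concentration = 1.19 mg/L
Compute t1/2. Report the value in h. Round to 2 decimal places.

4.94 h

k = ln(C₁/C₂) / (t₂ − t₁) = ln(4.38/1.19) / (16.3 − 7.02)
  = 1.303 / 9.280 = 0.1404 h⁻¹
t½ = ln2 / k = 0.693147 / 0.1404 = 4.937 h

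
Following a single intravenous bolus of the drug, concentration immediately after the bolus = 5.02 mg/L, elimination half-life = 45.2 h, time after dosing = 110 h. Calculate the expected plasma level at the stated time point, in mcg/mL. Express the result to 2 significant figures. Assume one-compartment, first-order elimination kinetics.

0.93 mcg/mL

k = ln2 / t½ = 0.693147 / 45.2 = 0.01534 h⁻¹
C = C₀ · e^(−k·t) = 5.020 × e^(−0.01534 × 110)
  = 5.020 × 0.1850 = 0.9287 mg/L
(0.9287 mg/L = 0.9287 mcg/mL)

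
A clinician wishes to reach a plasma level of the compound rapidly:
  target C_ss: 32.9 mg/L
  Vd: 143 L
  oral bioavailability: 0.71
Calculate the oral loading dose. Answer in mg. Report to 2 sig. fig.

LD = Css × Vd / F = 32.9 × 143 / 0.71 = 6626 mg

6600 mg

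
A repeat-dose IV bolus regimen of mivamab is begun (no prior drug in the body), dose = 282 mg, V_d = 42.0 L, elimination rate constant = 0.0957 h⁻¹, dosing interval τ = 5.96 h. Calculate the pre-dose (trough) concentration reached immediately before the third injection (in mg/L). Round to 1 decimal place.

5.9 mg/L

C₀ per dose = Dose / Vd = 282 / 42.0 = 6.714 mg/L
Fraction remaining after one interval: r = e^(−kτ) = e^(−0.09570 × 5.96) = 0.5653
Before dose 3, 2 doses have been given (aged 1τ, 2τ).
C_trough = C₀ × (r + r²) = 6.714 × (0.5653 + 0.3196) = 5.941 mg/L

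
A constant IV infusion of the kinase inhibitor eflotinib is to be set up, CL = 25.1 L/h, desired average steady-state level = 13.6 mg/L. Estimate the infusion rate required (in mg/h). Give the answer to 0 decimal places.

At steady state, infusion rate R₀ = Css × CL = 13.6 × 25.10 = 341.4 mg/h

341 mg/h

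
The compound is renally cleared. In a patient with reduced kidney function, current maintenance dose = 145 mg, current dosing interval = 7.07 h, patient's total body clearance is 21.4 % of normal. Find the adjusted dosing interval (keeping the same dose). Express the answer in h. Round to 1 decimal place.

33.0 h

To keep the same average steady-state level, dosing rate must scale with clearance.
CL ratio = 21.4 / 100 = 0.2140
New interval (same dose) = 7.07 / 0.2140 = 33.04 h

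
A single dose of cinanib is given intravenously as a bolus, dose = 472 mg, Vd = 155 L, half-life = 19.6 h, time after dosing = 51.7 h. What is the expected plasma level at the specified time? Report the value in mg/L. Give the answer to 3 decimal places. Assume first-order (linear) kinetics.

C₀ = Dose / Vd = 472.0 / 155 = 3.045 mg/L
k = ln2 / t½ = 0.693147 / 19.6 = 0.03536 h⁻¹
C = C₀ · e^(−k·t) = 3.045 × e^(−0.03536 × 51.7)
  = 3.045 × 0.1607 = 0.4893 mg/L

0.489 mg/L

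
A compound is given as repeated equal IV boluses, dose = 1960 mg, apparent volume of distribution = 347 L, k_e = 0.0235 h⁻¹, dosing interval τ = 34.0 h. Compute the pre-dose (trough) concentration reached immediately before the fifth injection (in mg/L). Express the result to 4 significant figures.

4.428 mg/L

C₀ per dose = Dose / Vd = 1960 / 347 = 5.648 mg/L
Fraction remaining after one interval: r = e^(−kτ) = e^(−0.02350 × 34.0) = 0.4498
Before dose 5, 4 doses have been given (aged 1τ, 2τ, 3τ, 4τ).
C_trough = C₀ × (r + r² + … + r^4) = C₀ × r(1−r^4)/(1−r)
        = 5.648 × 0.4498 × (1 − 0.04093) / (1 − 0.4498) = 4.428 mg/L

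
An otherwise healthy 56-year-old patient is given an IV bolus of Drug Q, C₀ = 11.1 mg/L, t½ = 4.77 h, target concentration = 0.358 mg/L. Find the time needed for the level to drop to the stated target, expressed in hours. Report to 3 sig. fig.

23.6 h

k = ln2 / t½ = 0.693147 / 4.77 = 0.1453 h⁻¹
t = ln(C₀ / C) / k = ln(11.10 / 0.358) / 0.1453
  = ln(31.01) / 0.1453 = 3.434 / 0.1453 = 23.63 h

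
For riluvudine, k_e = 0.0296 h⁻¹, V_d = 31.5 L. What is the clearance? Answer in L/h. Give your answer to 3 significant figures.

CL = k × Vd = 0.0296 × 31.5 = 0.9324 L/h

0.932 L/h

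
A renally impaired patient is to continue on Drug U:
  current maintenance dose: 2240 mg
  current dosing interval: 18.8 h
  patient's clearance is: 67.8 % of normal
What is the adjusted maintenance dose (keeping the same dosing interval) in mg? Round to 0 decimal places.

1519 mg

To keep the same average steady-state level, dosing rate must scale with clearance.
CL ratio = 67.8 / 100 = 0.6780
New dose (same interval) = 2240 × 0.6780 = 1519 mg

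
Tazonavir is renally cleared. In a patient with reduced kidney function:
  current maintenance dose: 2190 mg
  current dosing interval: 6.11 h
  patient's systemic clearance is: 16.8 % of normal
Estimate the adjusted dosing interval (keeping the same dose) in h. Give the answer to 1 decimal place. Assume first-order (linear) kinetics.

To keep the same average steady-state level, dosing rate must scale with clearance.
CL ratio = 16.8 / 100 = 0.1680
New interval (same dose) = 6.11 / 0.1680 = 36.37 h

36.4 h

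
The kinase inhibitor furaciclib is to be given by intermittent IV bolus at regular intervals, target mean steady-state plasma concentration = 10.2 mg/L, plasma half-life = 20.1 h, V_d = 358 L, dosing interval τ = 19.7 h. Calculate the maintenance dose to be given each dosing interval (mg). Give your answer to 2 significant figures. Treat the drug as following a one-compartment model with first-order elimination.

k = ln2 / t½ = 0.693147 / 20.1 = 0.03448 h⁻¹
CL = k × Vd = 0.03448 × 358 = 12.34 L/h
At steady state, Dose/τ = Css × CL.
Dose = Css × CL × τ = 10.2 × 12.34 × 19.7 = 2480 mg

2500 mg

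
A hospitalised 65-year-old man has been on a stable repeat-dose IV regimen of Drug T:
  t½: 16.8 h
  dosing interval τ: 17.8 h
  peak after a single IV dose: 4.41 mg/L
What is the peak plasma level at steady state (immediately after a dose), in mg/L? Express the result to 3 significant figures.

k = ln2 / t½ = 0.693147 / 16.8 = 0.04126 h⁻¹
e^(−kτ) = e^(−0.04126 × 17.8) = 0.4798
Accumulation ratio R = 1 / (1 − e^(−kτ)) = 1 / (1 − 0.4798) = 1.922
Steady-state peak = C₀ × R = 4.41 × 1.922 = 8.476 mg/L

8.48 mg/L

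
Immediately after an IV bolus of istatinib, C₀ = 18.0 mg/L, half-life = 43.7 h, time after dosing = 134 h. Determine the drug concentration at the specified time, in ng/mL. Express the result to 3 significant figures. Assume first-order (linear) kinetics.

2150 ng/mL

k = ln2 / t½ = 0.693147 / 43.7 = 0.01586 h⁻¹
C = C₀ · e^(−k·t) = 18.00 × e^(−0.01586 × 134)
  = 18.00 × 0.1194 = 2.149 mg/L
Convert: 2.149 mg/L × 1000 = 2149 ng/mL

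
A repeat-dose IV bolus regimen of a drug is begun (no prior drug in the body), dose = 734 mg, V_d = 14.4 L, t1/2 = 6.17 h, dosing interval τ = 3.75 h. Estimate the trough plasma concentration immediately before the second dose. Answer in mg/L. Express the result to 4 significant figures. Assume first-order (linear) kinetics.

33.45 mg/L

C₀ per dose = Dose / Vd = 734 / 14.4 = 50.97 mg/L
k = ln2 / t½ = 0.693147 / 6.17 = 0.1123 h⁻¹
Fraction remaining after one interval: r = e^(−kτ) = e^(−0.1123 × 3.75) = 0.6563
Before dose 2, 1 dose has been given (aged 1τ).
C_trough = C₀ × r = 50.97 × 0.6563 = 33.45 mg/L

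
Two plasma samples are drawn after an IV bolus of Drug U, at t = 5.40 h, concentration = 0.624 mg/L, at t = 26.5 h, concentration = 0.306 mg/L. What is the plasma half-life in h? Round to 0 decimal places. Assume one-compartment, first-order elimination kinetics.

k = ln(C₁/C₂) / (t₂ − t₁) = ln(0.624/0.306) / (26.5 − 5.40)
  = 0.7126 / 21.10 = 0.03377 h⁻¹
t½ = ln2 / k = 0.693147 / 0.03377 = 20.53 h

21 h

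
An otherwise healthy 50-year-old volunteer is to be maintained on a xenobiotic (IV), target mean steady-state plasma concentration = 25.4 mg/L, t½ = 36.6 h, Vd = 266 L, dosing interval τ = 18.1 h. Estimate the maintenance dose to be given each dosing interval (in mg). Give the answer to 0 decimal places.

2316 mg

k = ln2 / t½ = 0.693147 / 36.6 = 0.01894 h⁻¹
CL = k × Vd = 0.01894 × 266 = 5.038 L/h
At steady state, Dose/τ = Css × CL.
Dose = Css × CL × τ = 25.4 × 5.038 × 18.1 = 2316 mg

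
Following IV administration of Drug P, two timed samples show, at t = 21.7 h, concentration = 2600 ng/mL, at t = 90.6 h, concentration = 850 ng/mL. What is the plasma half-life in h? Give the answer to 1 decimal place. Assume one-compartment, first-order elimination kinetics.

42.7 h

k = ln(C₁/C₂) / (t₂ − t₁) = ln(2600/850) / (90.6 − 21.7)
  = 1.118 / 68.90 = 0.01623 h⁻¹
t½ = ln2 / k = 0.693147 / 0.01623 = 42.71 h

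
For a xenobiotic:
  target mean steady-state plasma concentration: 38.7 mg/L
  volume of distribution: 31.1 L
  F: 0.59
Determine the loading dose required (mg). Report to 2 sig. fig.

LD = Css × Vd / F = 38.7 × 31.1 / 0.59 = 2040 mg

2000 mg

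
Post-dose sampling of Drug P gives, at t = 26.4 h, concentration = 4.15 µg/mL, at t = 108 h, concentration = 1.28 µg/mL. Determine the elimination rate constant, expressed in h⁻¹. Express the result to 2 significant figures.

0.014 h⁻¹

k = ln(C₁/C₂) / (t₂ − t₁) = ln(4.15/1.28) / (108 − 26.4)
  = 1.176 / 81.60 = 0.01441 h⁻¹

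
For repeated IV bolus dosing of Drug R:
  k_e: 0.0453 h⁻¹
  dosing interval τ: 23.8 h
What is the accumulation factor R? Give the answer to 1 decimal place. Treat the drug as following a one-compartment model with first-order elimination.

e^(−kτ) = e^(−0.04530 × 23.8) = 0.3402
Accumulation ratio R = 1 / (1 − e^(−kτ)) = 1 / (1 − 0.3402) = 1.516

1.5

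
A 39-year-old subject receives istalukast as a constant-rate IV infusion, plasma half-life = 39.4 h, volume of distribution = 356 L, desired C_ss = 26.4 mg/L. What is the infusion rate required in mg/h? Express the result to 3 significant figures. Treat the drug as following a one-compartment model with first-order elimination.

k = ln2 / t½ = 0.693147 / 39.4 = 0.01759 h⁻¹
CL = k × Vd = 0.01759 × 356 = 6.262 L/h
At steady state, infusion rate R₀ = Css × CL = 26.4 × 6.262 = 165.3 mg/h

165 mg/h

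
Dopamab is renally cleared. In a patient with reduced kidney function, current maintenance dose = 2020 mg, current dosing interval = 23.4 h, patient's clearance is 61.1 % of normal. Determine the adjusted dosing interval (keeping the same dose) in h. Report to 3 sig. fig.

38.3 h

To keep the same average steady-state level, dosing rate must scale with clearance.
CL ratio = 61.1 / 100 = 0.6110
New interval (same dose) = 23.4 / 0.6110 = 38.30 h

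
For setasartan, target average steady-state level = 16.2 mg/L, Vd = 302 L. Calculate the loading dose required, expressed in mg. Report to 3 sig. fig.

4890 mg

LD = Css × Vd = 16.2 × 302 = 4892 mg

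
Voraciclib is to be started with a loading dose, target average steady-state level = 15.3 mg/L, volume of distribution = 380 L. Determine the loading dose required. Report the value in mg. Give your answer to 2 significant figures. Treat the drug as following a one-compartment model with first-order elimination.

5800 mg

LD = Css × Vd = 15.3 × 380 = 5814 mg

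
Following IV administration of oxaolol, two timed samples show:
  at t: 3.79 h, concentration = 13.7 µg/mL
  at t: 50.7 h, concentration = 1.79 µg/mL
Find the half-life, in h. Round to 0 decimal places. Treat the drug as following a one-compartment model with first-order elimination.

k = ln(C₁/C₂) / (t₂ − t₁) = ln(13.7/1.79) / (50.7 − 3.79)
  = 2.035 / 46.91 = 0.04338 h⁻¹
t½ = ln2 / k = 0.693147 / 0.04338 = 15.98 h

16 h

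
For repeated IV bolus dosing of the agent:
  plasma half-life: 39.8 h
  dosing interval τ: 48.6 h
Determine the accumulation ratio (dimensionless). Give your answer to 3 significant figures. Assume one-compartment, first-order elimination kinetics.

1.75

k = ln2 / t½ = 0.693147 / 39.8 = 0.01742 h⁻¹
e^(−kτ) = e^(−0.01742 × 48.6) = 0.4289
Accumulation ratio R = 1 / (1 − e^(−kτ)) = 1 / (1 − 0.4289) = 1.751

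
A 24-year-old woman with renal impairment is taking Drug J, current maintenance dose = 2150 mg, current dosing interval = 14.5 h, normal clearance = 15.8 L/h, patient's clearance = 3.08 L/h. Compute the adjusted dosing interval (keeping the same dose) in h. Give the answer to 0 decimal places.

74 h

To keep the same average steady-state level, dosing rate must scale with clearance.
CL ratio = 3.08 / 15.8 = 0.1949
New interval (same dose) = 14.5 / 0.1949 = 74.40 h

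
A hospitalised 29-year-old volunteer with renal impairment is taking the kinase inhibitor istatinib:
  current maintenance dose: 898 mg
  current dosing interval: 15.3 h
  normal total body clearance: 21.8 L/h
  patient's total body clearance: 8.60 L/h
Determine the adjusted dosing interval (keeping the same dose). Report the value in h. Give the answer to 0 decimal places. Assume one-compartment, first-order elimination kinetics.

39 h

To keep the same average steady-state level, dosing rate must scale with clearance.
CL ratio = 8.60 / 21.8 = 0.3945
New interval (same dose) = 15.3 / 0.3945 = 38.78 h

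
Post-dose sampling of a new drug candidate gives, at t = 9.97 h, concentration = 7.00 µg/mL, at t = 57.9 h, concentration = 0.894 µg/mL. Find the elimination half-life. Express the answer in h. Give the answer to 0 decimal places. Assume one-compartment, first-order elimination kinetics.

k = ln(C₁/C₂) / (t₂ − t₁) = ln(7.00/0.894) / (57.9 − 9.97)
  = 2.058 / 47.93 = 0.04294 h⁻¹
t½ = ln2 / k = 0.693147 / 0.04294 = 16.14 h

16 h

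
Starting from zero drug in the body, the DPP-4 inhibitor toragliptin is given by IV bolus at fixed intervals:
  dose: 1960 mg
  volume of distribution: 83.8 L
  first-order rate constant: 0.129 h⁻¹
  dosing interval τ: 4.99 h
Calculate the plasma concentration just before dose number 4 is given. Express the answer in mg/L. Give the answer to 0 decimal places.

C₀ per dose = Dose / Vd = 1960 / 83.8 = 23.39 mg/L
Fraction remaining after one interval: r = e^(−kτ) = e^(−0.1290 × 4.99) = 0.5253
Before dose 4, 3 doses have been given (aged 1τ, 2τ, 3τ).
C_trough = C₀ × (r + r² + … + r^3) = C₀ × r(1−r^3)/(1−r)
        = 23.39 × 0.5253 × (1 − 0.1450) / (1 − 0.5253) = 22.13 mg/L

22 mg/L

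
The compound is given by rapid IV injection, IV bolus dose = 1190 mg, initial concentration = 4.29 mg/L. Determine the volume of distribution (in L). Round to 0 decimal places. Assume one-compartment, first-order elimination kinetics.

Vd = Dose / C₀ = 1190 / 4.29 = 277.4 L

277 L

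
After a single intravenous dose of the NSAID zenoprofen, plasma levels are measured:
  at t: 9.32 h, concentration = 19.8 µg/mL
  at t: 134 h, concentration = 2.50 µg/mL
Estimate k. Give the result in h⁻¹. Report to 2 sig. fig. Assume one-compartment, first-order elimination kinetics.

k = ln(C₁/C₂) / (t₂ − t₁) = ln(19.8/2.50) / (134 − 9.32)
  = 2.069 / 124.7 = 0.01659 h⁻¹

0.017 h⁻¹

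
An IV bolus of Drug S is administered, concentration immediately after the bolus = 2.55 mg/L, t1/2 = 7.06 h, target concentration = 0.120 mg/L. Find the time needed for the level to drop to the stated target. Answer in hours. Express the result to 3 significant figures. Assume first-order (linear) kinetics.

k = ln2 / t½ = 0.693147 / 7.06 = 0.09818 h⁻¹
t = ln(C₀ / C) / k = ln(2.550 / 0.120) / 0.09818
  = ln(21.25) / 0.09818 = 3.056 / 0.09818 = 31.13 h

31.1 h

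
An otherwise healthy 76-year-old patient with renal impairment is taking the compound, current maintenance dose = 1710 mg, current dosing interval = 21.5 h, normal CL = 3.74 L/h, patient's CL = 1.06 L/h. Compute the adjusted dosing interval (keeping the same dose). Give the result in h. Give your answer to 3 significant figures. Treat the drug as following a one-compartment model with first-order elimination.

To keep the same average steady-state level, dosing rate must scale with clearance.
CL ratio = 1.06 / 3.74 = 0.2834
New interval (same dose) = 21.5 / 0.2834 = 75.86 h

75.9 h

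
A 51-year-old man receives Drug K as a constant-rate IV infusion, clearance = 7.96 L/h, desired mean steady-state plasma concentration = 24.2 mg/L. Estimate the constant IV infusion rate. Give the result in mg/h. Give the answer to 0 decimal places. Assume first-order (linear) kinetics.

At steady state, infusion rate R₀ = Css × CL = 24.2 × 7.960 = 192.6 mg/h

193 mg/h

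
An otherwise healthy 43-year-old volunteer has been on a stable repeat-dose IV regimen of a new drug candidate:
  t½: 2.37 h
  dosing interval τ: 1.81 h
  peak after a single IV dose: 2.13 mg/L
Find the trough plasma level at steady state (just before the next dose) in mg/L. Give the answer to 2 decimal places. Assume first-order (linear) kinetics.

k = ln2 / t½ = 0.693147 / 2.37 = 0.2925 h⁻¹
e^(−kτ) = e^(−0.2925 × 1.81) = 0.5889
Accumulation ratio R = 1 / (1 − e^(−kτ)) = 1 / (1 − 0.5889) = 2.432
Steady-state trough = C₀ × R × e^(−kτ) = 2.13 × 2.432 × 0.5889 = 3.051 mg/L

3.05 mg/L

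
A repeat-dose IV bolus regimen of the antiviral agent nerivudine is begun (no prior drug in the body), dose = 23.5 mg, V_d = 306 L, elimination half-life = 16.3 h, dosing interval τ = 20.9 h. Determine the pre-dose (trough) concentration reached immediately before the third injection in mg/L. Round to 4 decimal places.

0.0446 mg/L

C₀ per dose = Dose / Vd = 23.5 / 306 = 0.07680 mg/L
k = ln2 / t½ = 0.693147 / 16.3 = 0.04252 h⁻¹
Fraction remaining after one interval: r = e^(−kτ) = e^(−0.04252 × 20.9) = 0.4112
Before dose 3, 2 doses have been given (aged 1τ, 2τ).
C_trough = C₀ × (r + r²) = 0.07680 × (0.4112 + 0.1691) = 0.04457 mg/L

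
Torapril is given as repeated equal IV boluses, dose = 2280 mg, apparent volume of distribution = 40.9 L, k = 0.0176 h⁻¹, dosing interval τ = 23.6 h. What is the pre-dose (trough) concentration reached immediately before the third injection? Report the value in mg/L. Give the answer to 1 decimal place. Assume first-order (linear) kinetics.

61.1 mg/L

C₀ per dose = Dose / Vd = 2280 / 40.9 = 55.75 mg/L
Fraction remaining after one interval: r = e^(−kτ) = e^(−0.01760 × 23.6) = 0.6601
Before dose 3, 2 doses have been given (aged 1τ, 2τ).
C_trough = C₀ × (r + r²) = 55.75 × (0.6601 + 0.4357) = 61.09 mg/L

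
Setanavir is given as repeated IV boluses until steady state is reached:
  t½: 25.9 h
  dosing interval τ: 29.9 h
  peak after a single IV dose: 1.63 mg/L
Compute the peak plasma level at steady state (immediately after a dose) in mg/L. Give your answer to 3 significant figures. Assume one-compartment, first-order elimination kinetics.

k = ln2 / t½ = 0.693147 / 25.9 = 0.02676 h⁻¹
e^(−kτ) = e^(−0.02676 × 29.9) = 0.4493
Accumulation ratio R = 1 / (1 − e^(−kτ)) = 1 / (1 − 0.4493) = 1.816
Steady-state peak = C₀ × R = 1.63 × 1.816 = 2.960 mg/L

2.96 mg/L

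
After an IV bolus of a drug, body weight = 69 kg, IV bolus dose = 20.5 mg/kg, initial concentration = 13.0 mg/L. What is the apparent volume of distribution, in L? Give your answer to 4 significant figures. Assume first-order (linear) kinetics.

108.8 L

Dose = 20.5 × 69 = 1415 mg
Vd = Dose / C₀ = 1415 / 13.0 = 108.8 L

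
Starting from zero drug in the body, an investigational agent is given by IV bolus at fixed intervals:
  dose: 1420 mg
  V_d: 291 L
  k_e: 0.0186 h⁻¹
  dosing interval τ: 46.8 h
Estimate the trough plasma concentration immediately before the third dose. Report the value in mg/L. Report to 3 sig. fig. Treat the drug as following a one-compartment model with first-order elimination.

2.90 mg/L

C₀ per dose = Dose / Vd = 1420 / 291 = 4.880 mg/L
Fraction remaining after one interval: r = e^(−kτ) = e^(−0.01860 × 46.8) = 0.4188
Before dose 3, 2 doses have been given (aged 1τ, 2τ).
C_trough = C₀ × (r + r²) = 4.880 × (0.4188 + 0.1754) = 2.900 mg/L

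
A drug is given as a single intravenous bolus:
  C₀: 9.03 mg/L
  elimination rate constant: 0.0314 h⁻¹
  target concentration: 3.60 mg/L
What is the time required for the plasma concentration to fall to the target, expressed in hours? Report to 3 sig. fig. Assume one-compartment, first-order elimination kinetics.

29.3 h

t = ln(C₀ / C) / k = ln(9.030 / 3.60) / 0.03140
  = ln(2.508) / 0.03140 = 0.9195 / 0.03140 = 29.28 h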